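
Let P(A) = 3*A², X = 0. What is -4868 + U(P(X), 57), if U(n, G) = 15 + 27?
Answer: -4826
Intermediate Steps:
U(n, G) = 42
-4868 + U(P(X), 57) = -4868 + 42 = -4826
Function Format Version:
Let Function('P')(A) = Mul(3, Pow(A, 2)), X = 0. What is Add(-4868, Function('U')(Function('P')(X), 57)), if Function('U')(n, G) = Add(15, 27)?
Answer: -4826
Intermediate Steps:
Function('U')(n, G) = 42
Add(-4868, Function('U')(Function('P')(X), 57)) = Add(-4868, 42) = -4826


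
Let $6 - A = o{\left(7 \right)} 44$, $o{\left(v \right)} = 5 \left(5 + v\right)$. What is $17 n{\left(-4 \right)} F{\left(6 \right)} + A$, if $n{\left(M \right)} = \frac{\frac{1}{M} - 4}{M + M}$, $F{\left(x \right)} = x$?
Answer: $- \frac{41277}{16} \approx -2579.8$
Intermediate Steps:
$n{\left(M \right)} = \frac{-4 + \frac{1}{M}}{2 M}$
$o{\left(v \right)} = 25 + 5 v$
$A = -2634$ ($A = 6 - \left(25 + 5 \cdot 7\right) 44 = 6 - \left(25 + 35\right) 44 = 6 - 60 \cdot 44 = 6 - 2640 = -2634$)
$17 n{\left(-4 \right)} F{\left(6 \right)} + A = 17 \frac{1 - -16}{2 \cdot 16} \cdot 6 - 2634 = 17 \cdot \frac{1}{2} \cdot \frac{1}{16} \left(1 + 16\right) 6 - 2634 = 17 \cdot \frac{1}{2} \cdot \frac{1}{16} \cdot 17 \cdot 6 - 2634 = 17 \cdot \frac{17}{32} \cdot 6 - 2634 = \frac{289}{32} \cdot 6 - 2634 = \frac{867}{16} - 2634 = - \frac{41277}{16}$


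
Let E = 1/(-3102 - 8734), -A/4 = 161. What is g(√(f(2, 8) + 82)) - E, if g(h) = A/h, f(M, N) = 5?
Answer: 1/11836 - 644*√87/87 ≈ -69.044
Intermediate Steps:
A = -644 (A = -4*161 = -644)
E = -1/11836 (E = 1/(-11836) = -1/11836 ≈ -8.4488e-5)
g(h) = -644/h
g(√(f(2, 8) + 82)) - E = -644/√(5 + 82) - 1*(-1/11836) = -644*√87/87 + 1/11836 = 1/11836 - 644*√87/87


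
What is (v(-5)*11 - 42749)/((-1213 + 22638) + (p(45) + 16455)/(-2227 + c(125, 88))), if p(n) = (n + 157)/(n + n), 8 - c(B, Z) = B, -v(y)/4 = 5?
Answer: -566546265/282396053 ≈ -2.0062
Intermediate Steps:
v(y) = -20 (v(y) = -4*5 = -20)
c(B, Z) = 8 - B
p(n) = (157 + n)/(2*n) (p(n) = (157 + n)/((2*n)) = (157 + n)*(1/(2*n)) = (157 + n)/(2*n))
(v(-5)*11 - 42749)/((-1213 + 22638) + (p(45) + 16455)/(-2227 + c(125, 88))) = (-20*11 - 42749)/((-1213 + 22638) + ((½)*(157 + 45)/45 + 16455)/(-2227 + (8 - 1*125))) = (-220 - 42749)/(21425 + ((½)*(1/45)*202 + 16455)/(-2227 + (8 - 125))) = -42969/(21425 + (101/45 + 16455)/(-2227 - 117)) = -42969/(21425 + (740576/45)/(-2344)) = -42969/(21425 + (740576/45)*(-1/2344)) = -42969/(21425 - 92572/13185) = -42969/282396053/13185 = -42969*13185/282396053 = -566546265/282396053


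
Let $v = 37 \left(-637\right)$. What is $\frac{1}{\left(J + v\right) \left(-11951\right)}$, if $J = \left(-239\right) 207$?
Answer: $\frac{1}{872924942} \approx 1.1456 \cdot 10^{-9}$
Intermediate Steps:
$J = -49473$
$v = -23569$
$\frac{1}{\left(J + v\right) \left(-11951\right)} = \frac{1}{\left(-49473 - 23569\right) \left(-11951\right)} = \frac{1}{-73042} \left(- \frac{1}{11951}\right) = \left(- \frac{1}{73042}\right) \left(- \frac{1}{11951}\right) = \frac{1}{872924942}$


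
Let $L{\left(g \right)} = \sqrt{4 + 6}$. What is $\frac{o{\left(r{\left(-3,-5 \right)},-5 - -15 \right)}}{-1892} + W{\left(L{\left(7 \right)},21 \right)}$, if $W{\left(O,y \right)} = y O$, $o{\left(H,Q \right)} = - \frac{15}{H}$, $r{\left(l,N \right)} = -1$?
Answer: $- \frac{15}{1892} + 21 \sqrt{10} \approx 66.4$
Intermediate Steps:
$L{\left(g \right)} = \sqrt{10}$
$W{\left(O,y \right)} = O y$
$\frac{o{\left(r{\left(-3,-5 \right)},-5 - -15 \right)}}{-1892} + W{\left(L{\left(7 \right)},21 \right)} = \frac{\left(-15\right) \frac{1}{-1}}{-1892} + \sqrt{10} \cdot 21 = \left(-15\right) \left(-1\right) \left(- \frac{1}{1892}\right) + 21 \sqrt{10} = 15 \left(- \frac{1}{1892}\right) + 21 \sqrt{10} = - \frac{15}{1892} + 21 \sqrt{10}$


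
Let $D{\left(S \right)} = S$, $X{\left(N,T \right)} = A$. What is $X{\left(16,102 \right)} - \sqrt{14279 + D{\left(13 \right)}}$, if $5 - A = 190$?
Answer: $-185 - 6 \sqrt{397} \approx -304.55$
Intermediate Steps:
$A = -185$ ($A = 5 - 190 = -185$)
$X{\left(N,T \right)} = -185$
$X{\left(16,102 \right)} - \sqrt{14279 + D{\left(13 \right)}} = -185 - \sqrt{14279 + 13} = -185 - \sqrt{14292} = -185 - 6 \sqrt{397}$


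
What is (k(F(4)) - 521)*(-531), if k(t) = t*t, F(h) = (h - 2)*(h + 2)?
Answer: 200187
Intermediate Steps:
F(h) = (-2 + h)*(2 + h)
k(t) = t²
(k(F(4)) - 521)*(-531) = ((-4 + 4²)² - 521)*(-531) = ((-4 + 16)² - 521)*(-531) = (12² - 521)*(-531) = (144 - 521)*(-531) = -377*(-531) = 200187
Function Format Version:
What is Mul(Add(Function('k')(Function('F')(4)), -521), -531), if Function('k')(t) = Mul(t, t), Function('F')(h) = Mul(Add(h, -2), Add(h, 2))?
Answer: 200187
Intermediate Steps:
Function('F')(h) = Mul(Add(-2, h), Add(2, h))
Function('k')(t) = Pow(t, 2)
Mul(Add(Function('k')(Function('F')(4)), -521), -531) = Mul(Add(Pow(Add(-4, Pow(4, 2)), 2), -521), -531) = Mul(Add(Pow(Add(-4, 16), 2), -521), -531) = Mul(Add(Pow(12, 2), -521), -531) = Mul(Add(144, -521), -531) = Mul(-377, -531) = 200187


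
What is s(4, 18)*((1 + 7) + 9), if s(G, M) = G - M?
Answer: -238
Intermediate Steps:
s(4, 18)*((1 + 7) + 9) = (4 - 1*18)*((1 + 7) + 9) = (4 - 18)*(8 + 9) = -14*17 = -238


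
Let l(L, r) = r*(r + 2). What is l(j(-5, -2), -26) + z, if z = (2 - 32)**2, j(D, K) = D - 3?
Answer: 1524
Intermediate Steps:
j(D, K) = -3 + D
l(L, r) = r*(2 + r)
z = 900 (z = (-30)**2 = 900)
l(j(-5, -2), -26) + z = -26*(2 - 26) + 900 = -26*(-24) + 900 = 624 + 900 = 1524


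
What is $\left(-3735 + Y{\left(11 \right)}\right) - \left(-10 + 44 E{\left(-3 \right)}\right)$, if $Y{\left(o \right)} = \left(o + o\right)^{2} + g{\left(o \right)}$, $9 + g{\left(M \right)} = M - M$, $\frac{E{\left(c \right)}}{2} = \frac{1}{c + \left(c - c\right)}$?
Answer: $- \frac{9662}{3} \approx -3220.7$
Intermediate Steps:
$E{\left(c \right)} = \frac{2}{c}$ ($E{\left(c \right)} = \frac{2}{c + \left(c - c\right)} = \frac{2}{c + 0} = \frac{2}{c}$)
$g{\left(M \right)} = -9$ ($g{\left(M \right)} = -9 + \left(M - M\right) = -9 + 0 = -9$)
$Y{\left(o \right)} = -9 + 4 o^{2}$ ($Y{\left(o \right)} = \left(o + o\right)^{2} - 9 = \left(2 o\right)^{2} - 9 = 4 o^{2} - 9 = -9 + 4 o^{2}$)
$\left(-3735 + Y{\left(11 \right)}\right) - \left(-10 + 44 E{\left(-3 \right)}\right) = \left(-3735 - \left(9 - 4 \cdot 11^{2}\right)\right) - \left(-10 + 44 \frac{2}{-3}\right) = \left(-3735 + \left(-9 + 4 \cdot 121\right)\right) - \left(-10 + 44 \cdot 2 \left(- \frac{1}{3}\right)\right) = \left(-3735 + \left(-9 + 484\right)\right) + \left(10 - - \frac{88}{3}\right) = \left(-3735 + 475\right) + \left(10 + \frac{88}{3}\right) = -3260 + \frac{118}{3} = - \frac{9662}{3}$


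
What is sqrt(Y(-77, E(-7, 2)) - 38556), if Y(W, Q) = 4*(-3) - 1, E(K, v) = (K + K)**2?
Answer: I*sqrt(38569) ≈ 196.39*I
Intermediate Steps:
E(K, v) = 4*K**2 (E(K, v) = (2*K)**2 = 4*K**2)
Y(W, Q) = -13 (Y(W, Q) = -12 - 1 = -13)
sqrt(Y(-77, E(-7, 2)) - 38556) = sqrt(-13 - 38556) = sqrt(-38569) = I*sqrt(38569)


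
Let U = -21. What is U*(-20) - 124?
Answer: 296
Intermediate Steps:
U*(-20) - 124 = -21*(-20) - 124 = 420 - 124 = 296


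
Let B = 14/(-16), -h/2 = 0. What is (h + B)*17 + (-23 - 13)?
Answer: -407/8 ≈ -50.875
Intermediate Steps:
h = 0 (h = -2*0 = 0)
B = -7/8 (B = 14*(-1/16) = -7/8 ≈ -0.87500)
(h + B)*17 + (-23 - 13) = (0 - 7/8)*17 + (-23 - 13) = -7/8*17 - 36 = -119/8 - 36 = -407/8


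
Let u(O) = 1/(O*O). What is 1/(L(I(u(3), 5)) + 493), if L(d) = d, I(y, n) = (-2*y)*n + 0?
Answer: 9/4427 ≈ 0.0020330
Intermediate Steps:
u(O) = O⁻² (u(O) = 1/(O²) = O⁻²)
I(y, n) = -2*n*y (I(y, n) = -2*n*y + 0 = -2*n*y)
1/(L(I(u(3), 5)) + 493) = 1/(-2*5/3² + 493) = 1/(-2*5*⅑ + 493) = 1/(-10/9 + 493) = 1/(4427/9) = 9/4427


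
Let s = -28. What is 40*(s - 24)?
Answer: -2080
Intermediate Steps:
40*(s - 24) = 40*(-28 - 24) = 40*(-52) = -2080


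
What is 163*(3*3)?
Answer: 1467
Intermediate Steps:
163*(3*3) = 163*9 = 1467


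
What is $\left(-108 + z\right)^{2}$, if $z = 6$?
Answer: $10404$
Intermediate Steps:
$\left(-108 + z\right)^{2} = \left(-108 + 6\right)^{2} = \left(-102\right)^{2} = 10404$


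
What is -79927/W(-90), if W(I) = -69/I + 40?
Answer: -2397810/1223 ≈ -1960.6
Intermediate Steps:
W(I) = 40 - 69/I
-79927/W(-90) = -79927/(40 - 69/(-90)) = -79927/(40 - 69*(-1/90)) = -79927/(40 + 23/30) = -79927/1223/30 = -79927*30/1223 = -2397810/1223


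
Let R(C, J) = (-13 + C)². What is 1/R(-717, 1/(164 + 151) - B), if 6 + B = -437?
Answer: 1/532900 ≈ 1.8765e-6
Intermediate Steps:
B = -443 (B = -6 - 437 = -443)
1/R(-717, 1/(164 + 151) - B) = 1/((-13 - 717)²) = 1/((-730)²) = 1/532900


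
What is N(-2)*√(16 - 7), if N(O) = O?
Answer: -6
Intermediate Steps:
N(-2)*√(16 - 7) = -2*√(16 - 7) = -2*√9 = -2*3 = -6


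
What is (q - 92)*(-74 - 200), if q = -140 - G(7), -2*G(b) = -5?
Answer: 64253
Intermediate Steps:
G(b) = 5/2 (G(b) = -½*(-5) = 5/2)
q = -285/2 (q = -140 - 1*5/2 = -140 - 5/2 = -285/2 ≈ -142.50)
(q - 92)*(-74 - 200) = (-285/2 - 92)*(-74 - 200) = -469/2*(-274) = 64253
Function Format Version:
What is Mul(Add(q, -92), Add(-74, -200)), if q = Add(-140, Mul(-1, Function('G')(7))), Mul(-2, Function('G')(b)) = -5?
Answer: 64253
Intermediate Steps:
Function('G')(b) = Rational(5, 2) (Function('G')(b) = Mul(Rational(-1, 2), -5) = Rational(5, 2))
q = Rational(-285, 2) (q = Add(-140, Mul(-1, Rational(5, 2))) = Add(-140, Rational(-5, 2)) = Rational(-285, 2) ≈ -142.50)
Mul(Add(q, -92), Add(-74, -200)) = Mul(Add(Rational(-285, 2), -92), Add(-74, -200)) = Mul(Rational(-469, 2), -274) = 64253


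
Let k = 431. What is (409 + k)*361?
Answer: 303240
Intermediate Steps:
(409 + k)*361 = (409 + 431)*361 = 840*361 = 303240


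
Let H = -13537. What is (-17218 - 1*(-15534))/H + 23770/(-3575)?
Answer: -63150838/9678955 ≈ -6.5246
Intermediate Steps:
(-17218 - 1*(-15534))/H + 23770/(-3575) = (-17218 - 1*(-15534))/(-13537) + 23770/(-3575) = (-17218 + 15534)*(-1/13537) + 23770*(-1/3575) = -1684*(-1/13537) - 4754/715 = 1684/13537 - 4754/715 = -63150838/9678955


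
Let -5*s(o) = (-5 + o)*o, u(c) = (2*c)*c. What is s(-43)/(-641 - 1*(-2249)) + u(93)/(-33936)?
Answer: -1452221/1894760 ≈ -0.76644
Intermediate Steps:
u(c) = 2*c²
s(o) = -o*(-5 + o)/5 (s(o) = -(-5 + o)*o/5 = -o*(-5 + o)/5)
s(-43)/(-641 - 1*(-2249)) + u(93)/(-33936) = ((⅕)*(-43)*(5 - 1*(-43)))/(-641 - 1*(-2249)) + (2*93²)/(-33936) = ((⅕)*(-43)*(5 + 43))/(-641 + 2249) + (2*8649)*(-1/33936) = ((⅕)*(-43)*48)/1608 + 17298*(-1/33936) = -2064/5*1/1608 - 2883/5656 = -86/335 - 2883/5656 = -1452221/1894760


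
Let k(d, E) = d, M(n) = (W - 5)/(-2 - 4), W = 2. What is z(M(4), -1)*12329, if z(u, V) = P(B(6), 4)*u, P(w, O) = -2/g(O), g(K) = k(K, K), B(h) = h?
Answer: -12329/4 ≈ -3082.3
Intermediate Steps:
M(n) = 1/2 (M(n) = (2 - 5)/(-2 - 4) = -3/(-6) = -3*(-1/6) = 1/2)
g(K) = K
P(w, O) = -2/O
z(u, V) = -u/2 (z(u, V) = (-2/4)*u = (-2*1/4)*u = -u/2)
z(M(4), -1)*12329 = -1/2*1/2*12329 = -1/4*12329 = -12329/4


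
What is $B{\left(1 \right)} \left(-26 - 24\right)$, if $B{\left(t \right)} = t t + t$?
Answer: $-100$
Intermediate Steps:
$B{\left(t \right)} = t + t^{2}$ ($B{\left(t \right)} = t^{2} + t = t + t^{2}$)
$B{\left(1 \right)} \left(-26 - 24\right) = 1 \left(1 + 1\right) \left(-26 - 24\right) = 1 \cdot 2 \left(-50\right) = 2 \left(-50\right) = -100$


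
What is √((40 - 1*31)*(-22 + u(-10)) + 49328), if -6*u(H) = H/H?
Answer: √196514/2 ≈ 221.65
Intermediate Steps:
u(H) = -⅙ (u(H) = -H/(6*H) = -⅙*1 = -⅙)
√((40 - 1*31)*(-22 + u(-10)) + 49328) = √((40 - 1*31)*(-22 - ⅙) + 49328) = √((40 - 31)*(-133/6) + 49328) = √(9*(-133/6) + 49328) = √(-399/2 + 49328) = √(98257/2) = √196514/2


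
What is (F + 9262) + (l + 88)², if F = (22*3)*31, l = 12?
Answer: 21308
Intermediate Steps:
F = 2046 (F = 66*31 = 2046)
(F + 9262) + (l + 88)² = (2046 + 9262) + (12 + 88)² = 11308 + 100² = 11308 + 10000 = 21308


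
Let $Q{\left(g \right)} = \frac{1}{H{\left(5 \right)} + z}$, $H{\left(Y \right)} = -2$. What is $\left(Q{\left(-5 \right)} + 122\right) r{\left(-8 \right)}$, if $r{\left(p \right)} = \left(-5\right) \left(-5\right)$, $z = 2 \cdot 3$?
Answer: $\frac{12225}{4} \approx 3056.3$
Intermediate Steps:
$z = 6$
$Q{\left(g \right)} = \frac{1}{4}$ ($Q{\left(g \right)} = \frac{1}{-2 + 6} = \frac{1}{4}$)
$r{\left(p \right)} = 25$
$\left(Q{\left(-5 \right)} + 122\right) r{\left(-8 \right)} = \left(\frac{1}{4} + 122\right) 25 = \frac{489}{4} \cdot 25 = \frac{12225}{4}$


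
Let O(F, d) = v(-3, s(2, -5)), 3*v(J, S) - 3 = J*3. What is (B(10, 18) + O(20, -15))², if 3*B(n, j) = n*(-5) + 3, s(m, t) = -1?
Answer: 2809/9 ≈ 312.11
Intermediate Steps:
v(J, S) = 1 + J (v(J, S) = 1 + (J*3)/3 = 1 + (3*J)/3 = 1 + J)
O(F, d) = -2 (O(F, d) = 1 - 3 = -2)
B(n, j) = 1 - 5*n/3 (B(n, j) = (n*(-5) + 3)/3 = (-5*n + 3)/3 = (3 - 5*n)/3 = 1 - 5*n/3)
(B(10, 18) + O(20, -15))² = ((1 - 5/3*10) - 2)² = ((1 - 50/3) - 2)² = (-47/3 - 2)² = (-53/3)² = 2809/9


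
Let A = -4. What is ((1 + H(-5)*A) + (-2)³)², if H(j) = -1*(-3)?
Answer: 361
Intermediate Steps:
H(j) = 3
((1 + H(-5)*A) + (-2)³)² = ((1 + 3*(-4)) + (-2)³)² = ((1 - 12) - 8)² = (-11 - 8)² = (-19)² = 361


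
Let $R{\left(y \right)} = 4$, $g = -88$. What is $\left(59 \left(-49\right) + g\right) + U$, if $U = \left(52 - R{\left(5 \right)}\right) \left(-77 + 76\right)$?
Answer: $-3027$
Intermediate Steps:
$U = -48$ ($U = \left(52 - 4\right) \left(-77 + 76\right) = \left(52 - 4\right) \left(-1\right) = 48 \left(-1\right) = -48$)
$\left(59 \left(-49\right) + g\right) + U = \left(59 \left(-49\right) - 88\right) - 48 = \left(-2891 - 88\right) - 48 = -2979 - 48 = -3027$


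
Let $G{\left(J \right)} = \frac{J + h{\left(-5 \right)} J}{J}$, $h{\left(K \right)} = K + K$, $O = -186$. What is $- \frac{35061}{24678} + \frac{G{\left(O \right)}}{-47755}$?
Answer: $- \frac{558038651}{392832630} \approx -1.4206$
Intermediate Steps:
$h{\left(K \right)} = 2 K$
$G{\left(J \right)} = -9$ ($G{\left(J \right)} = \frac{J + 2 \left(-5\right) J}{J} = \frac{J - 10 J}{J} = \frac{\left(-9\right) J}{J} = -9$)
$- \frac{35061}{24678} + \frac{G{\left(O \right)}}{-47755} = - \frac{35061}{24678} - \frac{9}{-47755} = \left(-35061\right) \frac{1}{24678} - - \frac{9}{47755} = - \frac{11687}{8226} + \frac{9}{47755} = - \frac{558038651}{392832630}$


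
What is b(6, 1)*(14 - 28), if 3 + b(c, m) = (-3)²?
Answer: -84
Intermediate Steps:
b(c, m) = 6 (b(c, m) = -3 + (-3)² = -3 + 9 = 6)
b(6, 1)*(14 - 28) = 6*(14 - 28) = 6*(-14) = -84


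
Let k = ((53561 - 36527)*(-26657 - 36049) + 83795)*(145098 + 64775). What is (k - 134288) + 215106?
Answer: -224154901432639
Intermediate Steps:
k = -224154901513457 (k = (17034*(-62706) + 83795)*209873 = (-1068134004 + 83795)*209873 = -1068050209*209873 = -224154901513457)
(k - 134288) + 215106 = (-224154901513457 - 134288) + 215106 = -224154901647745 + 215106 = -224154901432639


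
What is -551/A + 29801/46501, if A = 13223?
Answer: 52633796/87840389 ≈ 0.59920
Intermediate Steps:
-551/A + 29801/46501 = -551/13223 + 29801/46501 = 52633796/87840389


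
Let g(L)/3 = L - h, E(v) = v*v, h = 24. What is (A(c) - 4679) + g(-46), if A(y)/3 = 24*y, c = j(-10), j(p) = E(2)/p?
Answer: -24589/5 ≈ -4917.8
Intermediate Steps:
E(v) = v**2
g(L) = -72 + 3*L (g(L) = 3*(L - 1*24) = 3*(L - 24) = 3*(-24 + L) = -72 + 3*L)
j(p) = 4/p (j(p) = 2**2/p = 4/p)
c = -2/5 (c = 4/(-10) = 4*(-1/10) = -2/5 ≈ -0.40000)
A(y) = 72*y (A(y) = 3*(24*y) = 72*y)
(A(c) - 4679) + g(-46) = (72*(-2/5) - 4679) + (-72 + 3*(-46)) = (-144/5 - 4679) + (-72 - 138) = -23539/5 - 210 = -24589/5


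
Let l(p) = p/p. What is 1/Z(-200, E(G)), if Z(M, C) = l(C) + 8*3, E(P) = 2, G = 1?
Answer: 1/25 ≈ 0.040000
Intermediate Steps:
l(p) = 1
Z(M, C) = 25 (Z(M, C) = 1 + 8*3 = 1 + 24 = 25)
1/Z(-200, E(G)) = 1/25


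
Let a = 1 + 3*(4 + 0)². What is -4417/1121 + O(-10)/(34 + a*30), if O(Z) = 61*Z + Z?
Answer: -1834547/421496 ≈ -4.3525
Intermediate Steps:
O(Z) = 62*Z
a = 49 (a = 1 + 3*4² = 1 + 3*16 = 1 + 48 = 49)
-4417/1121 + O(-10)/(34 + a*30) = -4417/1121 + (62*(-10))/(34 + 49*30) = -4417*1/1121 - 620/(34 + 1470) = -4417/1121 - 620/1504 = -4417/1121 - 620*1/1504 = -4417/1121 - 155/376 = -1834547/421496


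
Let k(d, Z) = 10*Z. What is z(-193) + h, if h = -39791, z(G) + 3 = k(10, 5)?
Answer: -39744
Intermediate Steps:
z(G) = 47 (z(G) = -3 + 10*5 = -3 + 50 = 47)
z(-193) + h = 47 - 39791 = -39744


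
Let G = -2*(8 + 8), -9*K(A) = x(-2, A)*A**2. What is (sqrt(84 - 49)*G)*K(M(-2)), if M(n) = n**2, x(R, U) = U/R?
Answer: -1024*sqrt(35)/9 ≈ -673.12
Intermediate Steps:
K(A) = A**3/18 (K(A) = -A/(-2)*A**2/9 = -A*(-1/2)*A**2/9 = -(-A/2)*A**2/9 = -(-1)*A**3/18 = A**3/18)
G = -32 (G = -2*16 = -32)
(sqrt(84 - 49)*G)*K(M(-2)) = (sqrt(84 - 49)*(-32))*(((-2)**2)**3/18) = (sqrt(35)*(-32))*((1/18)*4**3) = (-32*sqrt(35))*((1/18)*64) = -32*sqrt(35)*(32/9) = -1024*sqrt(35)/9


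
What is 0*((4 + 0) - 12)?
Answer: 0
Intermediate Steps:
0*((4 + 0) - 12) = 0*(4 - 12) = 0*(-8) = 0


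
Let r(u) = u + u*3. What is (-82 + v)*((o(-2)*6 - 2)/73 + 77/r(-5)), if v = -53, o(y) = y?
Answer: 159327/292 ≈ 545.64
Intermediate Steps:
r(u) = 4*u (r(u) = u + 3*u = 4*u)
(-82 + v)*((o(-2)*6 - 2)/73 + 77/r(-5)) = (-82 - 53)*((-2*6 - 2)/73 + 77/((4*(-5)))) = -135*((-12 - 2)*(1/73) + 77/(-20)) = -135*(-14*1/73 + 77*(-1/20)) = -135*(-14/73 - 77/20) = -135*(-5901/1460) = 159327/292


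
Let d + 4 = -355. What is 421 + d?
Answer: 62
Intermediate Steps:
d = -359 (d = -4 - 355 = -359)
421 + d = 421 - 359 = 62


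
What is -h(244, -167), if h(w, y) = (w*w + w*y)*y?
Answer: 3137596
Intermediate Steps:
h(w, y) = y*(w**2 + w*y) (h(w, y) = (w**2 + w*y)*y = y*(w**2 + w*y))
-h(244, -167) = -244*(-167)*(244 - 167) = -244*(-167)*77 = -1*(-3137596) = 3137596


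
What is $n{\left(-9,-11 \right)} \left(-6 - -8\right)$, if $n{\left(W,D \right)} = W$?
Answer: $-18$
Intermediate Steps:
$n{\left(-9,-11 \right)} \left(-6 - -8\right) = - 9 \left(-6 - -8\right) = - 9 \left(-6 + 8\right) = \left(-9\right) 2 = -18$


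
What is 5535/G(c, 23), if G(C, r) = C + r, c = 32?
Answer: 1107/11 ≈ 100.64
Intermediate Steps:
5535/G(c, 23) = 5535/(32 + 23) = 5535/55 = 5535*(1/55) = 1107/11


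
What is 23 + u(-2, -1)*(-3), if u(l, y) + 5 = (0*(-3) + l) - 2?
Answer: 50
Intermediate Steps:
u(l, y) = -7 + l (u(l, y) = -5 + ((0*(-3) + l) - 2) = -5 + ((0 + l) - 2) = -5 + (l - 2) = -5 + (-2 + l) = -7 + l)
23 + u(-2, -1)*(-3) = 23 + (-7 - 2)*(-3) = 23 - 9*(-3) = 23 + 27 = 50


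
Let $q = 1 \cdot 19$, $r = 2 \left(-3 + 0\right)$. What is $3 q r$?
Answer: $-342$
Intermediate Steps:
$r = -6$ ($r = 2 \left(-3\right) = -6$)
$q = 19$
$3 q r = 3 \cdot 19 \left(-6\right) = 57 \left(-6\right) = -342$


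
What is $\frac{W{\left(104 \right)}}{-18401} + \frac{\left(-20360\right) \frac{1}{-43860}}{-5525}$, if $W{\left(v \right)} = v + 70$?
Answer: $- \frac{2126972768}{222952496325} \approx -0.00954$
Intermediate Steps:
$W{\left(v \right)} = 70 + v$
$\frac{W{\left(104 \right)}}{-18401} + \frac{\left(-20360\right) \frac{1}{-43860}}{-5525} = \frac{70 + 104}{-18401} + \frac{\left(-20360\right) \frac{1}{-43860}}{-5525} = 174 \left(- \frac{1}{18401}\right) + \left(-20360\right) \left(- \frac{1}{43860}\right) \left(- \frac{1}{5525}\right) = - \frac{174}{18401} + \frac{1018}{2193} \left(- \frac{1}{5525}\right) = - \frac{174}{18401} - \frac{1018}{12116325} = - \frac{2126972768}{222952496325}$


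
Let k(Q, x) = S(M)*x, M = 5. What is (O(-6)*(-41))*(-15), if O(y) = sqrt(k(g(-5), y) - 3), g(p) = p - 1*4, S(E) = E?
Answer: 615*I*sqrt(33) ≈ 3532.9*I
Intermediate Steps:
g(p) = -4 + p (g(p) = p - 4 = -4 + p)
k(Q, x) = 5*x
O(y) = sqrt(-3 + 5*y) (O(y) = sqrt(5*y - 3) = sqrt(-3 + 5*y))
(O(-6)*(-41))*(-15) = (sqrt(-3 + 5*(-6))*(-41))*(-15) = (sqrt(-3 - 30)*(-41))*(-15) = (sqrt(-33)*(-41))*(-15) = ((I*sqrt(33))*(-41))*(-15) = -41*I*sqrt(33)*(-15) = 615*I*sqrt(33)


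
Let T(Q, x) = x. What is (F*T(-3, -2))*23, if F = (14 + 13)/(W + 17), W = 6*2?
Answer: -1242/29 ≈ -42.828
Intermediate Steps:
W = 12
F = 27/29 (F = (14 + 13)/(12 + 17) = 27/29 ≈ 0.93103)
(F*T(-3, -2))*23 = ((27/29)*(-2))*23 = -54/29*23 = -1242/29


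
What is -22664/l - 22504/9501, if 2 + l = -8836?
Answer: 2740052/13994973 ≈ 0.19579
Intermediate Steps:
l = -8838 (l = -2 - 8836 = -8838)
-22664/l - 22504/9501 = -22664/(-8838) - 22504/9501 = -22664*(-1/8838) - 22504*1/9501 = 11332/4419 - 22504/9501 = 2740052/13994973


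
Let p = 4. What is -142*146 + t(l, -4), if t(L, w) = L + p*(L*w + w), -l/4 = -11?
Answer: -21408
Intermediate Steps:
l = 44 (l = -4*(-11) = 44)
t(L, w) = L + 4*w + 4*L*w (t(L, w) = L + 4*(L*w + w) = L + 4*(w + L*w) = L + (4*w + 4*L*w) = L + 4*w + 4*L*w)
-142*146 + t(l, -4) = -142*146 + (44 + 4*(-4) + 4*44*(-4)) = -20732 + (44 - 16 - 704) = -20732 - 676 = -21408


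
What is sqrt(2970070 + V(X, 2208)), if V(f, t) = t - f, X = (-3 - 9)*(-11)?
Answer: sqrt(2972146) ≈ 1724.0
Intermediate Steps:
X = 132 (X = -12*(-11) = 132)
sqrt(2970070 + V(X, 2208)) = sqrt(2970070 + (2208 - 1*132)) = sqrt(2970070 + (2208 - 132)) = sqrt(2970070 + 2076) = sqrt(2972146)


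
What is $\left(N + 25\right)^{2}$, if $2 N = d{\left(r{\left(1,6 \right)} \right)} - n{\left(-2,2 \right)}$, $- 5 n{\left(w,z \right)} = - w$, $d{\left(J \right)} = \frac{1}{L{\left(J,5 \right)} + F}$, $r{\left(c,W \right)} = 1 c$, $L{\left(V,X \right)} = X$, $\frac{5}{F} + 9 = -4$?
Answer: $\frac{9223369}{14400} \approx 640.51$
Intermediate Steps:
$F = - \frac{5}{13}$ ($F = \frac{5}{-9 - 4} = \frac{5}{-13} = 5 \left(- \frac{1}{13}\right) = - \frac{5}{13} \approx -0.38462$)
$r{\left(c,W \right)} = c$
$d{\left(J \right)} = \frac{13}{60}$ ($d{\left(J \right)} = \frac{1}{5 - \frac{5}{13}} = \frac{1}{\frac{60}{13}} = \frac{13}{60}$)
$n{\left(w,z \right)} = \frac{w}{5}$ ($n{\left(w,z \right)} = - \frac{\left(-1\right) w}{5} = \frac{w}{5}$)
$N = \frac{37}{120}$ ($N = \frac{\frac{13}{60} - \frac{1}{5} \left(-2\right)}{2} = \frac{\frac{13}{60} - - \frac{2}{5}}{2} = \frac{\frac{13}{60} + \frac{2}{5}}{2} = \frac{1}{2} \cdot \frac{37}{60} = \frac{37}{120} \approx 0.30833$)
$\left(N + 25\right)^{2} = \left(\frac{37}{120} + 25\right)^{2} = \left(\frac{3037}{120}\right)^{2} = \frac{9223369}{14400}$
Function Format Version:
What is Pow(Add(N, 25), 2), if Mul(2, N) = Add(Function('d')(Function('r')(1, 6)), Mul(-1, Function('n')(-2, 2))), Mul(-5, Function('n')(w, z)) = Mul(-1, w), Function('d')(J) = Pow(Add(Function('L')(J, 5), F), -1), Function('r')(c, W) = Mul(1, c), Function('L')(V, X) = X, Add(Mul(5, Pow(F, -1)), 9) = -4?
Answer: Rational(9223369, 14400) ≈ 640.51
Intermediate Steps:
F = Rational(-5, 13) (F = Mul(5, Pow(Add(-9, -4), -1)) = Mul(5, Pow(-13, -1)) = Mul(5, Rational(-1, 13)) = Rational(-5, 13) ≈ -0.38462)
Function('r')(c, W) = c
Function('d')(J) = Rational(13, 60) (Function('d')(J) = Pow(Add(5, Rational(-5, 13)), -1) = Pow(Rational(60, 13), -1) = Rational(13, 60))
Function('n')(w, z) = Mul(Rational(1, 5), w) (Function('n')(w, z) = Mul(Rational(-1, 5), Mul(-1, w)) = Mul(Rational(1, 5), w))
N = Rational(37, 120) (N = Mul(Rational(1, 2), Add(Rational(13, 60), Mul(-1, Mul(Rational(1, 5), -2)))) = Mul(Rational(1, 2), Add(Rational(13, 60), Mul(-1, Rational(-2, 5)))) = Mul(Rational(1, 2), Add(Rational(13, 60), Rational(2, 5))) = Mul(Rational(1, 2), Rational(37, 60)) = Rational(37, 120) ≈ 0.30833)
Pow(Add(N, 25), 2) = Pow(Add(Rational(37, 120), 25), 2) = Pow(Rational(3037, 120), 2) = Rational(9223369, 14400)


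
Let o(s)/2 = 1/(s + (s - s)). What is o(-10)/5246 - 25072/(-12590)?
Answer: 65762597/33023570 ≈ 1.9914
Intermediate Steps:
o(s) = 2/s (o(s) = 2/(s + (s - s)) = 2/(s + 0) = 2/s)
o(-10)/5246 - 25072/(-12590) = (2/(-10))/5246 - 25072/(-12590) = (2*(-⅒))*(1/5246) - 25072*(-1/12590) = -⅕*1/5246 + 12536/6295 = -1/26230 + 12536/6295 = 65762597/33023570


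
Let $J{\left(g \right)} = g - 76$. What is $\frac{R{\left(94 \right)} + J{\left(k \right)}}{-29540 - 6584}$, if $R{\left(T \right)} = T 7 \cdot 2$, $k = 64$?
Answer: $- \frac{326}{9031} \approx -0.036098$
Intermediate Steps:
$R{\left(T \right)} = 14 T$ ($R{\left(T \right)} = 7 T 2 = 14 T$)
$J{\left(g \right)} = -76 + g$
$\frac{R{\left(94 \right)} + J{\left(k \right)}}{-29540 - 6584} = \frac{14 \cdot 94 + \left(-76 + 64\right)}{-29540 - 6584} = \frac{1316 - 12}{-36124} = 1304 \left(- \frac{1}{36124}\right) = - \frac{326}{9031}$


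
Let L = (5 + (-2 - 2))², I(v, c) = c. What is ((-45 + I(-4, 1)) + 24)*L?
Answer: -20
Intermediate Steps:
L = 1 (L = (5 - 4)² = 1² = 1)
((-45 + I(-4, 1)) + 24)*L = ((-45 + 1) + 24)*1 = (-44 + 24)*1 = -20*1 = -20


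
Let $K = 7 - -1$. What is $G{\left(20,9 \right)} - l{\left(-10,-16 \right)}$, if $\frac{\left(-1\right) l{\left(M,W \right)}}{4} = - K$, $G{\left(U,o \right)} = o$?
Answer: $-23$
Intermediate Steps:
$K = 8$ ($K = 7 + 1 = 8$)
$l{\left(M,W \right)} = 32$ ($l{\left(M,W \right)} = - 4 \left(\left(-1\right) 8\right) = \left(-4\right) \left(-8\right) = 32$)
$G{\left(20,9 \right)} - l{\left(-10,-16 \right)} = 9 - 32 = -23$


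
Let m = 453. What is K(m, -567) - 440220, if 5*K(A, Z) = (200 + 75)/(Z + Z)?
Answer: -499209535/1134 ≈ -4.4022e+5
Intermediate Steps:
K(A, Z) = 55/(2*Z) (K(A, Z) = ((200 + 75)/(Z + Z))/5 = (275/((2*Z)))/5 = (275*(1/(2*Z)))/5 = (275/(2*Z))/5 = 55/(2*Z))
K(m, -567) - 440220 = (55/2)/(-567) - 440220 = (55/2)*(-1/567) - 440220 = -55/1134 - 440220 = -499209535/1134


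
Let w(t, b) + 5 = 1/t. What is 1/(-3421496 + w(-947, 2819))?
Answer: -947/3240161448 ≈ -2.9227e-7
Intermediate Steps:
w(t, b) = -5 + 1/t
1/(-3421496 + w(-947, 2819)) = 1/(-3421496 + (-5 + 1/(-947))) = 1/(-3421496 + (-5 - 1/947)) = 1/(-3421496 - 4736/947) = 1/(-3240161448/947) = -947/3240161448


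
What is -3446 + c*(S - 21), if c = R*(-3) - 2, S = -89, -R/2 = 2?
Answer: -4546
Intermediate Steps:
R = -4 (R = -2*2 = -4)
c = 10 (c = -4*(-3) - 2 = 12 - 2 = 10)
-3446 + c*(S - 21) = -3446 + 10*(-89 - 21) = -3446 + 10*(-110) = -3446 - 1100 = -4546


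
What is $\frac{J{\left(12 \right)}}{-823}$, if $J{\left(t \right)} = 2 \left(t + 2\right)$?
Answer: $- \frac{28}{823} \approx -0.034022$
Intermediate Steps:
$J{\left(t \right)} = 4 + 2 t$ ($J{\left(t \right)} = 2 \left(2 + t\right) = 4 + 2 t$)
$\frac{J{\left(12 \right)}}{-823} = \frac{4 + 2 \cdot 12}{-823} = \left(4 + 24\right) \left(- \frac{1}{823}\right) = 28 \left(- \frac{1}{823}\right) = - \frac{28}{823}$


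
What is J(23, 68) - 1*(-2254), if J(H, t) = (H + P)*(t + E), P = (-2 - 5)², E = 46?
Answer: 10462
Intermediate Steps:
P = 49 (P = (-7)² = 49)
J(H, t) = (46 + t)*(49 + H) (J(H, t) = (H + 49)*(t + 46) = (49 + H)*(46 + t) = (46 + t)*(49 + H))
J(23, 68) - 1*(-2254) = (2254 + 46*23 + 49*68 + 23*68) - 1*(-2254) = (2254 + 1058 + 3332 + 1564) + 2254 = 8208 + 2254 = 10462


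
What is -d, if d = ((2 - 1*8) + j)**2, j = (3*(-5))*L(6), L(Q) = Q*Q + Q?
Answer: -404496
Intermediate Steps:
L(Q) = Q + Q**2 (L(Q) = Q**2 + Q = Q + Q**2)
j = -630 (j = (3*(-5))*(6*(1 + 6)) = -90*7 = -15*42 = -630)
d = 404496 (d = ((2 - 1*8) - 630)**2 = ((2 - 8) - 630)**2 = (-6 - 630)**2 = (-636)**2 = 404496)
-d = -1*404496 = -404496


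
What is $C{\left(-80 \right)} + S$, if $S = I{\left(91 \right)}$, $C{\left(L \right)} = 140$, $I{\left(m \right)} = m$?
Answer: $231$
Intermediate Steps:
$S = 91$
$C{\left(-80 \right)} + S = 140 + 91 = 231$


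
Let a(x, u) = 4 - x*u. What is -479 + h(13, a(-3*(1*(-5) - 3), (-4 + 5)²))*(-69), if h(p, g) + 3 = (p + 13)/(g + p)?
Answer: -110/7 ≈ -15.714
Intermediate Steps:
a(x, u) = 4 - u*x
h(p, g) = -3 + (13 + p)/(g + p) (h(p, g) = -3 + (p + 13)/(g + p) = -3 + (13 + p)/(g + p))
-479 + h(13, a(-3*(1*(-5) - 3), (-4 + 5)²))*(-69) = -479 + ((13 - 3*(4 - (-4 + 5)²*(-3*(1*(-5) - 3))) - 2*13)/((4 - (-4 + 5)²*(-3*(1*(-5) - 3))) + 13))*(-69) = -479 + ((13 - 3*(4 - 1*1²*(-3*(-5 - 3))) - 26)/((4 - 1*1²*(-3*(-5 - 3))) + 13))*(-69) = -479 + ((13 - 3*(4 - 1*1*(-3*(-8))) - 26)/((4 - 1*1*(-3*(-8))) + 13))*(-69) = -479 + ((13 - 3*(4 - 1*1*24) - 26)/((4 - 1*1*24) + 13))*(-69) = -479 + ((13 - 3*(4 - 24) - 26)/((4 - 24) + 13))*(-69) = -479 + ((13 - 3*(-20) - 26)/(-20 + 13))*(-69) = -479 + ((13 + 60 - 26)/(-7))*(-69) = -479 - ⅐*47*(-69) = -479 - 47/7*(-69) = -479 + 3243/7 = -110/7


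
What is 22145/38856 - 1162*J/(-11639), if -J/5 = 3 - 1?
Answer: -193761065/452244984 ≈ -0.42844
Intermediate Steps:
J = -10 (J = -5*(3 - 1) = -5*2 = -10)
22145/38856 - 1162*J/(-11639) = 22145/38856 - 1162*(-10)/(-11639) = 22145*(1/38856) + 11620*(-1/11639) = 22145/38856 - 11620/11639 = -193761065/452244984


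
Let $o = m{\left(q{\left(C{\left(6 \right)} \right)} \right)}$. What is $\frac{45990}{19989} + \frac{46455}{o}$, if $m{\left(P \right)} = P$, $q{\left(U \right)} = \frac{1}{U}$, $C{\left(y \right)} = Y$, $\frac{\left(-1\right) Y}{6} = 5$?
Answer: $- \frac{3095291540}{2221} \approx -1.3936 \cdot 10^{6}$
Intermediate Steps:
$Y = -30$ ($Y = \left(-6\right) 5 = -30$)
$C{\left(y \right)} = -30$
$o = - \frac{1}{30}$ ($o = \frac{1}{-30} = - \frac{1}{30} \approx -0.033333$)
$\frac{45990}{19989} + \frac{46455}{o} = \frac{45990}{19989} + \frac{46455}{- \frac{1}{30}} = 45990 \cdot \frac{1}{19989} + 46455 \left(-30\right) = \frac{5110}{2221} - 1393650 = - \frac{3095291540}{2221}$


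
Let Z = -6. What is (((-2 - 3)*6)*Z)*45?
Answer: 8100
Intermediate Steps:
(((-2 - 3)*6)*Z)*45 = (((-2 - 3)*6)*(-6))*45 = (-5*6*(-6))*45 = -30*(-6)*45 = 180*45 = 8100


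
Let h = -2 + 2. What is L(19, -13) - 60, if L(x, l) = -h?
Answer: -60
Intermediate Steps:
h = 0
L(x, l) = 0 (L(x, l) = -1*0 = 0)
L(19, -13) - 60 = 0 - 60 = -60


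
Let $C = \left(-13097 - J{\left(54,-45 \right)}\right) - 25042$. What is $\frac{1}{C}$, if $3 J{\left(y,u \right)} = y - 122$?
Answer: $- \frac{3}{114349} \approx -2.6235 \cdot 10^{-5}$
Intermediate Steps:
$J{\left(y,u \right)} = - \frac{122}{3} + \frac{y}{3}$ ($J{\left(y,u \right)} = \frac{y - 122}{3} = \frac{-122 + y}{3} = - \frac{122}{3} + \frac{y}{3}$)
$C = - \frac{114349}{3}$ ($C = \left(-13097 - \left(- \frac{122}{3} + \frac{1}{3} \cdot 54\right)\right) - 25042 = \left(-13097 - \left(- \frac{122}{3} + 18\right)\right) - 25042 = \left(-13097 - - \frac{68}{3}\right) - 25042 = \left(-13097 + \frac{68}{3}\right) - 25042 = - \frac{39223}{3} - 25042 = - \frac{114349}{3} \approx -38116.0$)
$\frac{1}{C} = \frac{1}{- \frac{114349}{3}} = - \frac{3}{114349}$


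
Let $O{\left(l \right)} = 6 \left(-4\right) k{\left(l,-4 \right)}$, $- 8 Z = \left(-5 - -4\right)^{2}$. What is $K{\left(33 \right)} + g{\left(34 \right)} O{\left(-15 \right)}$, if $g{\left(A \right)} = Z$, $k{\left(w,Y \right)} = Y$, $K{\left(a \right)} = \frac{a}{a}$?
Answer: $-11$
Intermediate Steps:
$K{\left(a \right)} = 1$
$Z = - \frac{1}{8}$ ($Z = - \frac{\left(-5 - -4\right)^{2}}{8} = - \frac{\left(-5 + \left(5 - 1\right)\right)^{2}}{8} = - \frac{\left(-5 + 4\right)^{2}}{8} = - \frac{\left(-1\right)^{2}}{8} = \left(- \frac{1}{8}\right) 1 = - \frac{1}{8} \approx -0.125$)
$g{\left(A \right)} = - \frac{1}{8}$
$O{\left(l \right)} = 96$ ($O{\left(l \right)} = 6 \left(-4\right) \left(-4\right) = \left(-24\right) \left(-4\right) = 96$)
$K{\left(33 \right)} + g{\left(34 \right)} O{\left(-15 \right)} = 1 - 12 = -11$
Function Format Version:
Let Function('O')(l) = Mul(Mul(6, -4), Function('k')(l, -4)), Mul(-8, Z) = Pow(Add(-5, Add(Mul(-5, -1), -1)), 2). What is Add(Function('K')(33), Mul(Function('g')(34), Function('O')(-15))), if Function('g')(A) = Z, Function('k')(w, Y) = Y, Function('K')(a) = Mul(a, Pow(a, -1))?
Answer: -11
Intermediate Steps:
Function('K')(a) = 1
Z = Rational(-1, 8) (Z = Mul(Rational(-1, 8), Pow(Add(-5, Add(Mul(-5, -1), -1)), 2)) = Mul(Rational(-1, 8), Pow(Add(-5, Add(5, -1)), 2)) = Mul(Rational(-1, 8), Pow(Add(-5, 4), 2)) = Mul(Rational(-1, 8), Pow(-1, 2)) = Mul(Rational(-1, 8), 1) = Rational(-1, 8) ≈ -0.12500)
Function('g')(A) = Rational(-1, 8)
Function('O')(l) = 96 (Function('O')(l) = Mul(Mul(6, -4), -4) = Mul(-24, -4) = 96)
Add(Function('K')(33), Mul(Function('g')(34), Function('O')(-15))) = Add(1, Mul(Rational(-1, 8), 96)) = Add(1, -12) = -11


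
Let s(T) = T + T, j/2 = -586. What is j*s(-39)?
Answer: 91416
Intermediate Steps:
j = -1172 (j = 2*(-586) = -1172)
s(T) = 2*T
j*s(-39) = -2344*(-39) = -1172*(-78) = 91416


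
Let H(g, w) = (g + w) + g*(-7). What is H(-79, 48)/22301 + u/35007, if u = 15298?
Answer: 12394288/26920383 ≈ 0.46041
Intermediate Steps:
H(g, w) = w - 6*g (H(g, w) = (g + w) - 7*g = w - 6*g)
H(-79, 48)/22301 + u/35007 = (48 - 6*(-79))/22301 + 15298/35007 = (48 + 474)*(1/22301) + 15298*(1/35007) = 522*(1/22301) + 15298/35007 = 18/769 + 15298/35007 = 12394288/26920383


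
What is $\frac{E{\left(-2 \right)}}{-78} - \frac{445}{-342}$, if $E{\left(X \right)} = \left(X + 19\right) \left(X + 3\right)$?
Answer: $\frac{2408}{2223} \approx 1.0832$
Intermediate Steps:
$E{\left(X \right)} = \left(3 + X\right) \left(19 + X\right)$ ($E{\left(X \right)} = \left(19 + X\right) \left(3 + X\right) = \left(3 + X\right) \left(19 + X\right)$)
$\frac{E{\left(-2 \right)}}{-78} - \frac{445}{-342} = \frac{57 + \left(-2\right)^{2} + 22 \left(-2\right)}{-78} - \frac{445}{-342} = \left(57 + 4 - 44\right) \left(- \frac{1}{78}\right) - - \frac{445}{342} = 17 \left(- \frac{1}{78}\right) + \frac{445}{342} = - \frac{17}{78} + \frac{445}{342} = \frac{2408}{2223}$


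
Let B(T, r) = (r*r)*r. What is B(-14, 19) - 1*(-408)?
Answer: 7267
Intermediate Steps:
B(T, r) = r³ (B(T, r) = r²*r = r³)
B(-14, 19) - 1*(-408) = 19³ - 1*(-408) = 6859 + 408 = 7267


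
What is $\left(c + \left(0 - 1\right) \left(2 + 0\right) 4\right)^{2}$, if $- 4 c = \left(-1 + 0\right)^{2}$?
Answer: $\frac{1089}{16} \approx 68.063$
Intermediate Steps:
$c = - \frac{1}{4}$ ($c = - \frac{\left(-1 + 0\right)^{2}}{4} = - \frac{\left(-1\right)^{2}}{4} = \left(- \frac{1}{4}\right) 1 = - \frac{1}{4} \approx -0.25$)
$\left(c + \left(0 - 1\right) \left(2 + 0\right) 4\right)^{2} = \left(- \frac{1}{4} + \left(0 - 1\right) \left(2 + 0\right) 4\right)^{2} = \left(- \frac{1}{4} + \left(-1\right) 2 \cdot 4\right)^{2} = \left(- \frac{1}{4} - 8\right)^{2} = \left(- \frac{33}{4}\right)^{2} = \frac{1089}{16}$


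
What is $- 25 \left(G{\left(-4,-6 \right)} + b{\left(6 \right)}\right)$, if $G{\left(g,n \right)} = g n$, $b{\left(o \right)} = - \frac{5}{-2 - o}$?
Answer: $- \frac{4925}{8} \approx -615.63$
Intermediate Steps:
$- 25 \left(G{\left(-4,-6 \right)} + b{\left(6 \right)}\right) = - 25 \left(\left(-4\right) \left(-6\right) + \frac{5}{2 + 6}\right) = - 25 \left(24 + \frac{5}{8}\right) = \left(-25\right) \frac{197}{8} = - \frac{4925}{8}$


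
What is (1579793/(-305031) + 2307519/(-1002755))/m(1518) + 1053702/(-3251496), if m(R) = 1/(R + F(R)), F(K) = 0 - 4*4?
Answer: -109552794344165997989/9750387302660940 ≈ -11236.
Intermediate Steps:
F(K) = -16 (F(K) = 0 - 16 = -16)
m(R) = 1/(-16 + R) (m(R) = 1/(R - 16) = 1/(-16 + R))
(1579793/(-305031) + 2307519/(-1002755))/m(1518) + 1053702/(-3251496) = (1579793/(-305031) + 2307519/(-1002755))/(1/(-16 + 1518)) + 1053702/(-3251496) = (1579793*(-1/305031) + 2307519*(-1/1002755))/(1/1502) + 1053702*(-1/3251496) = (-92929/17943 - 2307519/1002755)/(1/1502) - 175617/541916 = -134588832812/17992432965*1502 - 175617/541916 = -202152426883624/17992432965 - 175617/541916 = -109552794344165997989/9750387302660940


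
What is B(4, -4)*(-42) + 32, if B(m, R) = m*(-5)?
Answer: 872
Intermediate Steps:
B(m, R) = -5*m
B(4, -4)*(-42) + 32 = -5*4*(-42) + 32 = -20*(-42) + 32 = 840 + 32 = 872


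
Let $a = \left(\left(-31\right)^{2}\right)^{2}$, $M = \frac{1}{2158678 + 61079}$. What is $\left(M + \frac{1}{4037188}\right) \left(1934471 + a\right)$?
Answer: $\frac{1490191562870}{746798026943} \approx 1.9954$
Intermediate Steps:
$M = \frac{1}{2219757} \approx 4.505 \cdot 10^{-7}$
$a = 923521$ ($a = 961^{2} = 923521$)
$\left(M + \frac{1}{4037188}\right) \left(1934471 + a\right) = \left(\frac{1}{2219757} + \frac{1}{4037188}\right) \left(1934471 + 923521\right) = \left(\frac{1}{2219757} + \frac{1}{4037188}\right) 2857992 = \frac{6256945}{8961576323316} \cdot 2857992 = \frac{1490191562870}{746798026943}$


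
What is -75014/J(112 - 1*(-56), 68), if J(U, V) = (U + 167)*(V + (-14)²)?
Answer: -37507/44220 ≈ -0.84819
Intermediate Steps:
J(U, V) = (167 + U)*(196 + V) (J(U, V) = (167 + U)*(V + 196) = (167 + U)*(196 + V))
-75014/J(112 - 1*(-56), 68) = -75014/(32732 + 167*68 + 196*(112 - 1*(-56)) + (112 - 1*(-56))*68) = -75014/(32732 + 11356 + 196*(112 + 56) + (112 + 56)*68) = -75014/(32732 + 11356 + 196*168 + 168*68) = -75014/(32732 + 11356 + 32928 + 11424) = -75014/88440 = -75014*1/88440 = -37507/44220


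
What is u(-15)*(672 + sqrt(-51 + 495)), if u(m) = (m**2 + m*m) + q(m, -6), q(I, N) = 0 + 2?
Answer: 303744 + 904*sqrt(111) ≈ 3.1327e+5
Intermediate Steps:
q(I, N) = 2
u(m) = 2 + 2*m**2 (u(m) = (m**2 + m*m) + 2 = (m**2 + m**2) + 2 = 2*m**2 + 2 = 2 + 2*m**2)
u(-15)*(672 + sqrt(-51 + 495)) = (2 + 2*(-15)**2)*(672 + sqrt(-51 + 495)) = (2 + 2*225)*(672 + sqrt(444)) = (2 + 450)*(672 + 2*sqrt(111)) = 452*(672 + 2*sqrt(111)) = 303744 + 904*sqrt(111)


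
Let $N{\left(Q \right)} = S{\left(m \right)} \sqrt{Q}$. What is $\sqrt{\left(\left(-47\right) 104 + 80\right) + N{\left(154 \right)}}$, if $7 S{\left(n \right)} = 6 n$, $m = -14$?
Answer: $2 \sqrt{-1202 - 3 \sqrt{154}} \approx 70.405 i$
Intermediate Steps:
$S{\left(n \right)} = \frac{6 n}{7}$
$N{\left(Q \right)} = - 12 \sqrt{Q}$ ($N{\left(Q \right)} = \frac{6}{7} \left(-14\right) \sqrt{Q} = - 12 \sqrt{Q}$)
$\sqrt{\left(\left(-47\right) 104 + 80\right) + N{\left(154 \right)}} = \sqrt{\left(\left(-47\right) 104 + 80\right) - 12 \sqrt{154}} = \sqrt{\left(-4888 + 80\right) - 12 \sqrt{154}} = \sqrt{-4808 - 12 \sqrt{154}}$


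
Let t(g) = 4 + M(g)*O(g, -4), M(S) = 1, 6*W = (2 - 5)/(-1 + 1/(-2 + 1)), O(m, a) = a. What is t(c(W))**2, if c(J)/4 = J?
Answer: 0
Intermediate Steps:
W = 1/4 (W = ((2 - 5)/(-1 + 1/(-2 + 1)))/6 = (-3/(-1 + 1/(-1)))/6 = (-3/(-1 - 1))/6 = (-3/(-2))/6 = (-3*(-1/2))/6 = (1/6)*(3/2) = 1/4 ≈ 0.25000)
c(J) = 4*J
t(g) = 0 (t(g) = 4 + 1*(-4) = 4 - 4 = 0)
t(c(W))**2 = 0**2 = 0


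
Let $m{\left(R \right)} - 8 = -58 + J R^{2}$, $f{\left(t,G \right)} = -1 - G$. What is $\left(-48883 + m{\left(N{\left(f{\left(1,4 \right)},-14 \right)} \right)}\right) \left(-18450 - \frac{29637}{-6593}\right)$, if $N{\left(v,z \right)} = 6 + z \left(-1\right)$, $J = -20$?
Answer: $\frac{6923691189729}{6593} \approx 1.0502 \cdot 10^{9}$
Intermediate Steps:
$N{\left(v,z \right)} = 6 - z$
$m{\left(R \right)} = -50 - 20 R^{2}$ ($m{\left(R \right)} = 8 - \left(58 + 20 R^{2}\right) = -50 - 20 R^{2}$)
$\left(-48883 + m{\left(N{\left(f{\left(1,4 \right)},-14 \right)} \right)}\right) \left(-18450 - \frac{29637}{-6593}\right) = \left(-48883 - \left(50 + 20 \left(6 - -14\right)^{2}\right)\right) \left(-18450 - \frac{29637}{-6593}\right) = \left(-48883 - \left(50 + 20 \left(6 + 14\right)^{2}\right)\right) \left(-18450 - - \frac{29637}{6593}\right) = \left(-48883 - \left(50 + 20 \cdot 20^{2}\right)\right) \left(-18450 + \frac{29637}{6593}\right) = \left(-48883 - 8050\right) \left(- \frac{121611213}{6593}\right) = \left(-56933\right) \left(- \frac{121611213}{6593}\right) = \frac{6923691189729}{6593}$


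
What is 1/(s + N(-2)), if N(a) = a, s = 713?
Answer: 1/711 ≈ 0.0014065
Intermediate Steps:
1/(s + N(-2)) = 1/(713 - 2) = 1/711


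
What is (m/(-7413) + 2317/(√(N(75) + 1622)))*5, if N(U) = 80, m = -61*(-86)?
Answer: -26230/7413 + 11585*√1702/1702 ≈ 277.27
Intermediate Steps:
m = 5246
(m/(-7413) + 2317/(√(N(75) + 1622)))*5 = (5246/(-7413) + 2317/(√(80 + 1622)))*5 = (5246*(-1/7413) + 2317/(√1702))*5 = (-5246/7413 + 2317*(√1702/1702))*5 = (-5246/7413 + 2317*√1702/1702)*5 = -26230/7413 + 11585*√1702/1702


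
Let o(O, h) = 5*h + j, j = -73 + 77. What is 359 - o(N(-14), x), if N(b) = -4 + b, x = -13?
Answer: 420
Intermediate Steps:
j = 4
o(O, h) = 4 + 5*h (o(O, h) = 5*h + 4 = 4 + 5*h)
359 - o(N(-14), x) = 359 - (4 + 5*(-13)) = 359 - (4 - 65) = 359 - 1*(-61) = 359 + 61 = 420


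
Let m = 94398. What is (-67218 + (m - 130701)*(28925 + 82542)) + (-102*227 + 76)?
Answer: -4046676797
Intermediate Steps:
(-67218 + (m - 130701)*(28925 + 82542)) + (-102*227 + 76) = (-67218 + (94398 - 130701)*(28925 + 82542)) + (-102*227 + 76) = (-67218 - 36303*111467) + (-23154 + 76) = (-67218 - 4046586501) - 23078 = -4046653719 - 23078 = -4046676797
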